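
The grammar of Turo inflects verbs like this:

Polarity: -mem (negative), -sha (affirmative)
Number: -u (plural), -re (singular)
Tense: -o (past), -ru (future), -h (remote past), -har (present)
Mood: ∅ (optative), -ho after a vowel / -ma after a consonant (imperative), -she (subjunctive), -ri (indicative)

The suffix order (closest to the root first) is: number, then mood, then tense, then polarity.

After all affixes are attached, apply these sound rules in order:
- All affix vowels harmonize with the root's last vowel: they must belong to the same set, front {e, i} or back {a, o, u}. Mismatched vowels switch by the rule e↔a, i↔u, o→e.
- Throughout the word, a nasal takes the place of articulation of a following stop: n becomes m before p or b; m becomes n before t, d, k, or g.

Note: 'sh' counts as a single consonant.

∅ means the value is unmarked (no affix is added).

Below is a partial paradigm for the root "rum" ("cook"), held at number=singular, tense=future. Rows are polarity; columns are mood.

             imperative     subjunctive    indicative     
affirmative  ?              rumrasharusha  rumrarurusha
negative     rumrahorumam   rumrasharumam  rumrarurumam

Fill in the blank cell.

rumrahorusha

Attach number singular -re → rumre.
Attach mood imperative -ho (after vowel 'e') → rumreho.
Attach tense future -ru → rumrehoru.
Attach polarity affirmative -sha → rumrehorusha.
Apply vowel harmony: rumrehorusha → rumrahorusha.
Nasal assimilation: no change.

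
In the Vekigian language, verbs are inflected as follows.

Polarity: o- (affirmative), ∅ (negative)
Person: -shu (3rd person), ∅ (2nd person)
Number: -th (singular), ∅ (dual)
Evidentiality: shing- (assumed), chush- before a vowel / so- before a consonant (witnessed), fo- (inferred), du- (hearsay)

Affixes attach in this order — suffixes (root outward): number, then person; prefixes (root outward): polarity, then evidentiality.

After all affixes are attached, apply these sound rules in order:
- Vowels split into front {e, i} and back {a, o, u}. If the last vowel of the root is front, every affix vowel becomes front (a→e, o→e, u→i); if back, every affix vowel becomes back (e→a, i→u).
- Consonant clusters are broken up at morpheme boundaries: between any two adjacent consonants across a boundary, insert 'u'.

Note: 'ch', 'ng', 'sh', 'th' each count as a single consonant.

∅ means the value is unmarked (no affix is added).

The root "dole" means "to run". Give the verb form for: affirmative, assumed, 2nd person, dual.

shingedole

number = dual: zero marking, form stays dole.
Attach polarity affirmative o- → odole.
person = 2nd person: zero marking, form stays odole.
Attach evidentiality assumed shing- → shingodole.
Apply vowel harmony: shingodole → shingedole.
Epenthesis: no change.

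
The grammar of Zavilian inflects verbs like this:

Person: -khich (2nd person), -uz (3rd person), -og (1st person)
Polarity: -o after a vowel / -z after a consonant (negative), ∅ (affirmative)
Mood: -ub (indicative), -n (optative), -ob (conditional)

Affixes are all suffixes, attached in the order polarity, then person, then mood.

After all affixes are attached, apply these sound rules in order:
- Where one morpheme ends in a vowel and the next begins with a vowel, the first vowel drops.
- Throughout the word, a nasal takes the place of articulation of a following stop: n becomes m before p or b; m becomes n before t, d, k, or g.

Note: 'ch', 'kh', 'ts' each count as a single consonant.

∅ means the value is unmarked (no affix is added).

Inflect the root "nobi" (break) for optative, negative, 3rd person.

Attach polarity negative -o (after vowel 'i') → nobio.
Attach person 3rd person -uz → nobiouz.
Attach mood optative -n → nobiouzn.
Apply vowel deletion: nobiouzn → nobuzn.
Nasal assimilation: no change.

nobuzn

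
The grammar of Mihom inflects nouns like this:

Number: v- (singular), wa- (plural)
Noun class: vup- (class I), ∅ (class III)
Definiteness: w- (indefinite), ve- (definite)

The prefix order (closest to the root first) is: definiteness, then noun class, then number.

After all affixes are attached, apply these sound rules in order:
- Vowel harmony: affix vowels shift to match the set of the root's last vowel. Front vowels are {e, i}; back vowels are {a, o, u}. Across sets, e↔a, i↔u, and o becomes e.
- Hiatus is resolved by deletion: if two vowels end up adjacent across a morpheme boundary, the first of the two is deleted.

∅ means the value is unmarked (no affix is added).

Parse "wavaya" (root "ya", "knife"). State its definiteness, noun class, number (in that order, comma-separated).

definite, class III, plural

Segment: wa-ve-ya.
definiteness: ve- → definite.
noun class: ∅ → class III.
number: wa- → plural.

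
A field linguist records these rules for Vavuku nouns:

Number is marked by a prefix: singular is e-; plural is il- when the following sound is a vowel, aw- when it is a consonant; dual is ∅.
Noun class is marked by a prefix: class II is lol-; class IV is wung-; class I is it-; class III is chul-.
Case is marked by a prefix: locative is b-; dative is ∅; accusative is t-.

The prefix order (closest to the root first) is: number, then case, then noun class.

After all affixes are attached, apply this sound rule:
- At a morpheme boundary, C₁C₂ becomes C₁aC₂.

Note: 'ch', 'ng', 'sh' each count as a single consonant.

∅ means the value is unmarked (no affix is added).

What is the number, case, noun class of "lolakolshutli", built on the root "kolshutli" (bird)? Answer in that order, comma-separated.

Segment: lol-kolshutli.
number: ∅ → dual.
case: ∅ → dative.
noun class: lol- → class II.

dual, dative, class II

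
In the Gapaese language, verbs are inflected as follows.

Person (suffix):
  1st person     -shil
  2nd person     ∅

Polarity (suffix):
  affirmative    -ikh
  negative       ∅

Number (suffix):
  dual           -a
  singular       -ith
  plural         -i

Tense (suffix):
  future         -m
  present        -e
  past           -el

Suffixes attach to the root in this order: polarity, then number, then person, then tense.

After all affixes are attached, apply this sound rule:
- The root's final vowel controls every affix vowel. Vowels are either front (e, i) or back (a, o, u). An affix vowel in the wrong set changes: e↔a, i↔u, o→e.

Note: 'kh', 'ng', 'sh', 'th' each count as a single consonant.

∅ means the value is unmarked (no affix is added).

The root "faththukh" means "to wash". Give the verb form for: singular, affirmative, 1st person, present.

faththukhukhuthshula

Attach polarity affirmative -ikh → faththukhikh.
Attach number singular -ith → faththukhikhith.
Attach person 1st person -shil → faththukhikhithshil.
Attach tense present -e → faththukhikhithshile.
Apply vowel harmony: faththukhikhithshile → faththukhukhuthshula.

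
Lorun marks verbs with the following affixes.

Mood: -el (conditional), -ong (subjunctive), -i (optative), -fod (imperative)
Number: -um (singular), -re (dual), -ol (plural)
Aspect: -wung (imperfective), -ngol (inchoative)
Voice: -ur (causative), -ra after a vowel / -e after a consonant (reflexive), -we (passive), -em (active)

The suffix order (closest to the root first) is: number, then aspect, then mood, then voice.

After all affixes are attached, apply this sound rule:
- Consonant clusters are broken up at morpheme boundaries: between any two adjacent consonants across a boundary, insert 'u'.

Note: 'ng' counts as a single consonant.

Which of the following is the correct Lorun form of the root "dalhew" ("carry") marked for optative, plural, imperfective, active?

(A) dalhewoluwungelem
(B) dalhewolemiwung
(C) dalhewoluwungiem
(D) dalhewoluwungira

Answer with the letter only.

C

Attach number plural -ol → dalhewol.
Attach aspect imperfective -wung → dalhewolwung.
Attach mood optative -i → dalhewolwungi.
Attach voice active -em → dalhewolwungiem.
Apply epenthesis: dalhewolwungiem → dalhewoluwungiem.
So the correct form is dalhewoluwungiem, option (C).
(B) dalhewolemiwung is wrong: it has the affixes in the wrong order.
(A) dalhewoluwungelem is wrong: it uses conditional instead of optative for mood.
(D) dalhewoluwungira is wrong: it uses reflexive instead of active for voice.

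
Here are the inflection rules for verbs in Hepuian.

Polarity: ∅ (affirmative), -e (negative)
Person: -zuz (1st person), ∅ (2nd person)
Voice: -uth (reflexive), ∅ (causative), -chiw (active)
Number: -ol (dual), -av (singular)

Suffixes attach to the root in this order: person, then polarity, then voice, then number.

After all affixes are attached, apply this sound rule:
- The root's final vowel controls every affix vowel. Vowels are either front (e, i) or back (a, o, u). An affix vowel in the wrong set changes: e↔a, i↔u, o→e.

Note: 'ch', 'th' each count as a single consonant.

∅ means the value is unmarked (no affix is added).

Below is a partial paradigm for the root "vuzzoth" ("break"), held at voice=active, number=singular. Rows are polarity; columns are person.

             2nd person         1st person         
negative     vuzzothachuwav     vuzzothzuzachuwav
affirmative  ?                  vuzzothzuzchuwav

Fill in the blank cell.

person = 2nd person: zero marking, form stays vuzzoth.
polarity = affirmative: zero marking, form stays vuzzoth.
Attach voice active -chiw → vuzzothchiw.
Attach number singular -av → vuzzothchiwav.
Apply vowel harmony: vuzzothchiwav → vuzzothchuwav.

vuzzothchuwav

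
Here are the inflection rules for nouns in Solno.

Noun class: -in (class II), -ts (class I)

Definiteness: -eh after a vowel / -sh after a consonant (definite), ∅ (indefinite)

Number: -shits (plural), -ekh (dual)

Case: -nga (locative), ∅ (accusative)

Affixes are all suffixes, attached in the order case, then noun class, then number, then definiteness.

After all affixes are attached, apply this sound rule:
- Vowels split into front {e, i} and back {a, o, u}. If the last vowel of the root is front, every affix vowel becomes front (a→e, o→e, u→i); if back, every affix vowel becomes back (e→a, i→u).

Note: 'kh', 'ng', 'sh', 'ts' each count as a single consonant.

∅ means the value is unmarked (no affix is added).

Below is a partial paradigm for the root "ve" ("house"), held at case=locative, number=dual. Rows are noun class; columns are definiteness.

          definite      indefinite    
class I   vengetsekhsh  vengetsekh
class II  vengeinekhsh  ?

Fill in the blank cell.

vengeinekh

Attach case locative -nga → venga.
Attach noun class class II -in → vengain.
Attach number dual -ekh → vengainekh.
definiteness = indefinite: zero marking, form stays vengainekh.
Apply vowel harmony: vengainekh → vengeinekh.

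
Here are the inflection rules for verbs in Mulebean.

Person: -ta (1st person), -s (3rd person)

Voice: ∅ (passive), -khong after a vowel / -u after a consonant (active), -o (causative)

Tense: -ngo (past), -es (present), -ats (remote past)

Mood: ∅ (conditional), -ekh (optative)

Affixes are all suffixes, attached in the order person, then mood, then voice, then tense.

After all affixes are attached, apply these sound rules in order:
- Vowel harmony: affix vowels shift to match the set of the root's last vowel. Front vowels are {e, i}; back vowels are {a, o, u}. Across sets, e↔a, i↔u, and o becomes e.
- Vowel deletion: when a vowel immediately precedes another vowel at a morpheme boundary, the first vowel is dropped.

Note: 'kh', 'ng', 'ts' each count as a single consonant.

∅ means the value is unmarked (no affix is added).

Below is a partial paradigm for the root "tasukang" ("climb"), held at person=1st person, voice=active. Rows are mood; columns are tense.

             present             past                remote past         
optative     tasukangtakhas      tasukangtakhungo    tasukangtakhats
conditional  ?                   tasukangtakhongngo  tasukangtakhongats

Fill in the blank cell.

Attach person 1st person -ta → tasukangta.
mood = conditional: zero marking, form stays tasukangta.
Attach voice active -khong (after vowel 'a') → tasukangtakhong.
Attach tense present -es → tasukangtakhonges.
Apply vowel harmony: tasukangtakhonges → tasukangtakhongas.
Vowel deletion: no change.

tasukangtakhongas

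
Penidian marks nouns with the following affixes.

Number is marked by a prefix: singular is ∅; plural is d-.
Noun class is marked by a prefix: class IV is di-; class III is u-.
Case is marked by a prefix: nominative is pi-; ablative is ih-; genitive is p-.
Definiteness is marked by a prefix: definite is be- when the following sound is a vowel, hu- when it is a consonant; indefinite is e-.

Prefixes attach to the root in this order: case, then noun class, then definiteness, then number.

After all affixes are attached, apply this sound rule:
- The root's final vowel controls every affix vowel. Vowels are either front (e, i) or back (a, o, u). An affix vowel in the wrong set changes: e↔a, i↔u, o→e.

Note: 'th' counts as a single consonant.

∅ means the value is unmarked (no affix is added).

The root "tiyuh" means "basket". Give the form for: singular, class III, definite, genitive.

bauptiyuh

Attach case genitive p- → ptiyuh.
Attach noun class class III u- → uptiyuh.
Attach definiteness definite be- (before vowel 'u') → beuptiyuh.
number = singular: zero marking, form stays beuptiyuh.
Apply vowel harmony: beuptiyuh → bauptiyuh.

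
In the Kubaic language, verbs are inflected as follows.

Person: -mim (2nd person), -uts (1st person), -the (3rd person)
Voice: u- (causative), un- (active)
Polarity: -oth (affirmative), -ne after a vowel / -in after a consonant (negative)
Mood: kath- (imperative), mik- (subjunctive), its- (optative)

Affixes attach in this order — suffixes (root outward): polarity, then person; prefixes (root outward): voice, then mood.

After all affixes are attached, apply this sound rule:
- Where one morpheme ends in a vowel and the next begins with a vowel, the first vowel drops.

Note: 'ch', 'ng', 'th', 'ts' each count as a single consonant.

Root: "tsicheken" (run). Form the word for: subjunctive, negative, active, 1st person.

Attach polarity negative -in (after consonant 'n') → tsichekenin.
Attach voice active un- → untsichekenin.
Attach mood subjunctive mik- → mikuntsichekenin.
Attach person 1st person -uts → mikuntsichekeninuts.
Vowel deletion: no change.

mikuntsichekeninuts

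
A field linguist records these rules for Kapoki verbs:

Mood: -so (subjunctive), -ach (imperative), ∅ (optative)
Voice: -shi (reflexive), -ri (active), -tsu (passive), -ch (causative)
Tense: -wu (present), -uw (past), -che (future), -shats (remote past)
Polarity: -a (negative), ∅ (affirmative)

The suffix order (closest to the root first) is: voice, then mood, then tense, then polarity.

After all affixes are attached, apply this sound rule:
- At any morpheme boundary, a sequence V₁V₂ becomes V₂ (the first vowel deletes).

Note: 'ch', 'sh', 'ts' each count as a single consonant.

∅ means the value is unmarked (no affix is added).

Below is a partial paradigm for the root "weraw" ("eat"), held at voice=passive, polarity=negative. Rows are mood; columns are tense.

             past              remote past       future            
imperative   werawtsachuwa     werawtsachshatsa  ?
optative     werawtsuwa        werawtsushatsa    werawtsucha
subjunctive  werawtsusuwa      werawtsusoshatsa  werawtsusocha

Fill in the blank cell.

Attach voice passive -tsu → werawtsu.
Attach mood imperative -ach → werawtsuach.
Attach tense future -che → werawtsuachche.
Attach polarity negative -a → werawtsuachchea.
Apply vowel deletion: werawtsuachchea → werawtsachcha.

werawtsachcha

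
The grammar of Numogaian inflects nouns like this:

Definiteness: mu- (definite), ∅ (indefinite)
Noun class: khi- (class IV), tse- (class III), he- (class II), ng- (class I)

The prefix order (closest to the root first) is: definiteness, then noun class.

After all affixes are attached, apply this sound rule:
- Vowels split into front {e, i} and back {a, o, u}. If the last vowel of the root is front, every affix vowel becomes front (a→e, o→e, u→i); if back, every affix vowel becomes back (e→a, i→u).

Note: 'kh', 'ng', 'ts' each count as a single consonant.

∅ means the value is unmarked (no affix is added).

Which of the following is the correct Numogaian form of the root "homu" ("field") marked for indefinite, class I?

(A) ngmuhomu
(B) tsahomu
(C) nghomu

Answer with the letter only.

C

definiteness = indefinite: zero marking, form stays homu.
Attach noun class class I ng- → nghomu.
Vowel harmony: no change.
So the correct form is nghomu, option (C).
(B) tsahomu is wrong: it uses class III instead of class I for noun class.
(A) ngmuhomu is wrong: it uses definite instead of indefinite for definiteness.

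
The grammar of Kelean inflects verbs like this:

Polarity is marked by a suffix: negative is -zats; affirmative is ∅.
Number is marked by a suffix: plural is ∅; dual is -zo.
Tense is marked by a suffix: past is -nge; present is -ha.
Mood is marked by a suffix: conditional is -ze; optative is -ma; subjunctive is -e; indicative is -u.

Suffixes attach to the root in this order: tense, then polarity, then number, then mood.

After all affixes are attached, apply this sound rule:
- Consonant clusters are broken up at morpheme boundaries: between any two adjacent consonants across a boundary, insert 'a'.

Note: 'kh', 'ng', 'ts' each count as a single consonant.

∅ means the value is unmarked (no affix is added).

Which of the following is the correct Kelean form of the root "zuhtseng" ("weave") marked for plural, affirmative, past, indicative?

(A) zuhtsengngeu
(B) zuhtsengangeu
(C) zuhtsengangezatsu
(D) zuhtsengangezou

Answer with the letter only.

Attach tense past -nge → zuhtsengnge.
polarity = affirmative: zero marking, form stays zuhtsengnge.
number = plural: zero marking, form stays zuhtsengnge.
Attach mood indicative -u → zuhtsengngeu.
Apply epenthesis: zuhtsengngeu → zuhtsengangeu.
So the correct form is zuhtsengangeu, option (B).
(A) zuhtsengngeu is wrong: it fails to apply the sound rule(s).
(D) zuhtsengangezou is wrong: it uses dual instead of plural for number.
(C) zuhtsengangezatsu is wrong: it uses negative instead of affirmative for polarity.

B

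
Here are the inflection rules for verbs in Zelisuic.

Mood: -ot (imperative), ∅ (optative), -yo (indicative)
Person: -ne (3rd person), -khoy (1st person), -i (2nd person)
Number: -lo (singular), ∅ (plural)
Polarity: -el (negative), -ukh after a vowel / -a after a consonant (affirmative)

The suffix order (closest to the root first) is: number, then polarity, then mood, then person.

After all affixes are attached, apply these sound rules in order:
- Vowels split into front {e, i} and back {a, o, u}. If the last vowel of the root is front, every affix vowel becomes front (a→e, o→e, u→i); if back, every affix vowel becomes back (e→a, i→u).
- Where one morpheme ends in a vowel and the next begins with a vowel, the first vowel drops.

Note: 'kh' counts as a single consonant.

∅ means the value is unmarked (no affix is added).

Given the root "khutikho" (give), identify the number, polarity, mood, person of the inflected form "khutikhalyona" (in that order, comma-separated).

plural, negative, indicative, 3rd person

Segment: khutikho-el-yo-ne.
number: ∅ → plural.
polarity: -el → negative.
mood: -yo → indicative.
person: -ne → 3rd person.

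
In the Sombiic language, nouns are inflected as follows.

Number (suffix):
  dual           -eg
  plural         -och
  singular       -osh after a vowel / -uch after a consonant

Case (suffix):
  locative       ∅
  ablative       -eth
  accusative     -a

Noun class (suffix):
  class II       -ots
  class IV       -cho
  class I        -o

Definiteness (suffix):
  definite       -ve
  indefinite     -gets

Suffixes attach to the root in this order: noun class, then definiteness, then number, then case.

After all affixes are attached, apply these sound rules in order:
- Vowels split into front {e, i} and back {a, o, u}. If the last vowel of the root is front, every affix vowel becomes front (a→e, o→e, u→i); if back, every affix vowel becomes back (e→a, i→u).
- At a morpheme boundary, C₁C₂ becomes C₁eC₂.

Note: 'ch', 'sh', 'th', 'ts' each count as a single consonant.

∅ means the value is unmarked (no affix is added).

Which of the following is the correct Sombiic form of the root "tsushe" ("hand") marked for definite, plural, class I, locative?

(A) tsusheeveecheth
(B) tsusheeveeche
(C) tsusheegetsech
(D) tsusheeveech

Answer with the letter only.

D

Attach noun class class I -o → tsusheo.
Attach definiteness definite -ve → tsusheove.
Attach number plural -och → tsusheoveoch.
case = locative: zero marking, form stays tsusheoveoch.
Apply vowel harmony: tsusheoveoch → tsusheeveech.
Epenthesis: no change.
So the correct form is tsusheeveech, option (D).
(B) tsusheeveeche is wrong: it uses accusative instead of locative for case.
(A) tsusheeveecheth is wrong: it uses ablative instead of locative for case.
(C) tsusheegetsech is wrong: it uses indefinite instead of definite for definiteness.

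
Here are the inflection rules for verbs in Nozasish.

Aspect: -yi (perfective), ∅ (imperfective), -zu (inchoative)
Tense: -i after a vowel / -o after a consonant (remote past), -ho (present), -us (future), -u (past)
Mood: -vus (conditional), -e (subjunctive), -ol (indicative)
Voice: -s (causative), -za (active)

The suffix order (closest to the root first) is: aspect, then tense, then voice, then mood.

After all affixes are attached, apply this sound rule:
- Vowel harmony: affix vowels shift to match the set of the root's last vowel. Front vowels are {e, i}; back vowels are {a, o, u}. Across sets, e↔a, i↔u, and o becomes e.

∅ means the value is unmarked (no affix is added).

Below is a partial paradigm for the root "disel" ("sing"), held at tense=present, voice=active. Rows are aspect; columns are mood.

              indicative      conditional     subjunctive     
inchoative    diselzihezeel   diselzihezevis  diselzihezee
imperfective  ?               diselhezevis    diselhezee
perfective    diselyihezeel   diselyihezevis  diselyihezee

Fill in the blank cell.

aspect = imperfective: zero marking, form stays disel.
Attach tense present -ho → diselho.
Attach voice active -za → diselhoza.
Attach mood indicative -ol → diselhozaol.
Apply vowel harmony: diselhozaol → diselhezeel.

diselhezeel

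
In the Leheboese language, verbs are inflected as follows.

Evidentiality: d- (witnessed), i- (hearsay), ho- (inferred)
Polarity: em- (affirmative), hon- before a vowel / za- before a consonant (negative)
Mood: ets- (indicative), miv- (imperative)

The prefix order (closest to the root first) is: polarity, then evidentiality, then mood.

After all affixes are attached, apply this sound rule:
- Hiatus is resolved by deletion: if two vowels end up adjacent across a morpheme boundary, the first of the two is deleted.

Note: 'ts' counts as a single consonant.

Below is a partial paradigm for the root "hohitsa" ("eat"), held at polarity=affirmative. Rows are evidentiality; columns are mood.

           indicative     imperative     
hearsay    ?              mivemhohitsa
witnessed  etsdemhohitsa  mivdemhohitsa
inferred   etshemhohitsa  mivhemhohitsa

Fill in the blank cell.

Attach polarity affirmative em- → emhohitsa.
Attach evidentiality hearsay i- → iemhohitsa.
Attach mood indicative ets- → etsiemhohitsa.
Apply vowel deletion: etsiemhohitsa → etsemhohitsa.

etsemhohitsa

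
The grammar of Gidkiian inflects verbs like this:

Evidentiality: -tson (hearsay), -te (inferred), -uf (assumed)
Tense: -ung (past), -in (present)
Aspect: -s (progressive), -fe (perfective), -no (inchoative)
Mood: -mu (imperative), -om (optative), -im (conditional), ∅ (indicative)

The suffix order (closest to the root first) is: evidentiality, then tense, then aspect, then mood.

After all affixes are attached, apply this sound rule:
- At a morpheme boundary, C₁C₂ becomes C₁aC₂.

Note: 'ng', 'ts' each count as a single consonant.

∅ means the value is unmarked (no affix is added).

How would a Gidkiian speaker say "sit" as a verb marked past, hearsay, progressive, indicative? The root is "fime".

fimetsonungas

Attach evidentiality hearsay -tson → fimetson.
Attach tense past -ung → fimetsonung.
Attach aspect progressive -s → fimetsonungs.
mood = indicative: zero marking, form stays fimetsonungs.
Apply epenthesis: fimetsonungs → fimetsonungas.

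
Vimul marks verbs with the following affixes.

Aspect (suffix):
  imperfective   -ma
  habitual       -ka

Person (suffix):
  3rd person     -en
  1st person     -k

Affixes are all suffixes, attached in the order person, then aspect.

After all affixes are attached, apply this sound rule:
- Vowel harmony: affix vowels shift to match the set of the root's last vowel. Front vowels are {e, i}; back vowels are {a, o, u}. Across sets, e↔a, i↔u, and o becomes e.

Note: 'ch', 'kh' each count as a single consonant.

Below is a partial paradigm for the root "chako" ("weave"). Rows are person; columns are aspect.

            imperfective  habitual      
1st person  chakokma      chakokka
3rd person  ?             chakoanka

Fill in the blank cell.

chakoanma

Attach person 3rd person -en → chakoen.
Attach aspect imperfective -ma → chakoenma.
Apply vowel harmony: chakoenma → chakoanma.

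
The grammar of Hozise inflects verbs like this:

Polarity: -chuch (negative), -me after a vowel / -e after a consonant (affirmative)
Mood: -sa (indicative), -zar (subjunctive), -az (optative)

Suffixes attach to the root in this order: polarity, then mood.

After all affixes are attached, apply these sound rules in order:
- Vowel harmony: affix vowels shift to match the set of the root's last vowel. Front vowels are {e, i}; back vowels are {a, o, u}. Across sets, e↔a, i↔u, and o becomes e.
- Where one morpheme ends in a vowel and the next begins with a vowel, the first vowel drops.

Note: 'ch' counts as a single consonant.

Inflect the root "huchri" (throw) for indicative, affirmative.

Attach polarity affirmative -me (after vowel 'i') → huchrime.
Attach mood indicative -sa → huchrimesa.
Apply vowel harmony: huchrimesa → huchrimese.
Vowel deletion: no change.

huchrimese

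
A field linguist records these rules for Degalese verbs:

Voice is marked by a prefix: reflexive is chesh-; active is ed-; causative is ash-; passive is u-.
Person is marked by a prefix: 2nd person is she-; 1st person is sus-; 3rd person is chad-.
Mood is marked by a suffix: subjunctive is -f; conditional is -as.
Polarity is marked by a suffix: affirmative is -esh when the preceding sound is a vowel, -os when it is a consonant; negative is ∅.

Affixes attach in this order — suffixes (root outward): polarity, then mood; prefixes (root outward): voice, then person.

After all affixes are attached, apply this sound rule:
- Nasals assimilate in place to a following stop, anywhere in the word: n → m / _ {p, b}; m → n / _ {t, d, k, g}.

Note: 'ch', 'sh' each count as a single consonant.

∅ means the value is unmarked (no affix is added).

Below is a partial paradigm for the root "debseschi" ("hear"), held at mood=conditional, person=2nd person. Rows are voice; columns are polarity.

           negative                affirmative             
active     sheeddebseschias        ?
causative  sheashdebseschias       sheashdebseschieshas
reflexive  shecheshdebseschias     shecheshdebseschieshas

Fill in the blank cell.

Attach polarity affirmative -esh (after vowel 'i') → debseschiesh.
Attach mood conditional -as → debseschieshas.
Attach voice active ed- → eddebseschieshas.
Attach person 2nd person she- → sheeddebseschieshas.
Nasal assimilation: no change.

sheeddebseschieshas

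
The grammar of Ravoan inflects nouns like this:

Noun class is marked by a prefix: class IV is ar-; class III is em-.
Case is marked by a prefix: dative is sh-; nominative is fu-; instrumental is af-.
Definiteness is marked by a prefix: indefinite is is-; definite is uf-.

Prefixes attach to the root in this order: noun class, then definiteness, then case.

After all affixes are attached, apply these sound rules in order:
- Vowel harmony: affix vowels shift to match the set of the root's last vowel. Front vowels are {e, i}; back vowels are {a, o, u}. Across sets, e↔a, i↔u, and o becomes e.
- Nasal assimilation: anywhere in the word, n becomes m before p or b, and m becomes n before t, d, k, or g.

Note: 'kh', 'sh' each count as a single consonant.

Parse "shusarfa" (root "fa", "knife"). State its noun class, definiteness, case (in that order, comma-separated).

Segment: sh-is-ar-fa.
noun class: ar- → class IV.
definiteness: is- → indefinite.
case: sh- → dative.

class IV, indefinite, dative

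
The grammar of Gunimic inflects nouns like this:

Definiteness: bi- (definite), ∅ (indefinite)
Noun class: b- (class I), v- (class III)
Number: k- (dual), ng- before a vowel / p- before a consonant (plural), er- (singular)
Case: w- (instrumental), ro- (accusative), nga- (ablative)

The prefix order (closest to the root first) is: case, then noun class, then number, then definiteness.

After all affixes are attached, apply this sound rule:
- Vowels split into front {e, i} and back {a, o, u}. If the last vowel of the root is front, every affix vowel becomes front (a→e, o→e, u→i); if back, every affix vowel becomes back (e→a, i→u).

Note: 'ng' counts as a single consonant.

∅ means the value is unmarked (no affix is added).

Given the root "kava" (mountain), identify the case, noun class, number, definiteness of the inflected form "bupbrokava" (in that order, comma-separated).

accusative, class I, plural, definite

Segment: bi-p-b-ro-kava.
case: ro- → accusative.
noun class: b- → class I.
number: ng/p- → plural.
definiteness: bi- → definite.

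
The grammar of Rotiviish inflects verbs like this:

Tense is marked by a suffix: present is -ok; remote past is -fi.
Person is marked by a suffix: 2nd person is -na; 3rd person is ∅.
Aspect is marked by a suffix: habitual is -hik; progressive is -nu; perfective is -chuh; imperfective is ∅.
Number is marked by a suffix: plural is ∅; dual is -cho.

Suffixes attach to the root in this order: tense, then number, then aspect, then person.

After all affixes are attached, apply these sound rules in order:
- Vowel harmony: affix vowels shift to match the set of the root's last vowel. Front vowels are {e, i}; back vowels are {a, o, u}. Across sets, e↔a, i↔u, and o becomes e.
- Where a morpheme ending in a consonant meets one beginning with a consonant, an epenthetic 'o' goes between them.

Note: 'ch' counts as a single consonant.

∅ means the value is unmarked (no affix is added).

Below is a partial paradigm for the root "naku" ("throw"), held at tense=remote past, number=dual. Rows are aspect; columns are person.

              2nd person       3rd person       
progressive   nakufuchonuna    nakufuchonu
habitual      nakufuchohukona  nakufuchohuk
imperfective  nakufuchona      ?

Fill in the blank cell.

Attach tense remote past -fi → nakufi.
Attach number dual -cho → nakuficho.
aspect = imperfective: zero marking, form stays nakuficho.
person = 3rd person: zero marking, form stays nakuficho.
Apply vowel harmony: nakuficho → nakufucho.
Epenthesis: no change.

nakufucho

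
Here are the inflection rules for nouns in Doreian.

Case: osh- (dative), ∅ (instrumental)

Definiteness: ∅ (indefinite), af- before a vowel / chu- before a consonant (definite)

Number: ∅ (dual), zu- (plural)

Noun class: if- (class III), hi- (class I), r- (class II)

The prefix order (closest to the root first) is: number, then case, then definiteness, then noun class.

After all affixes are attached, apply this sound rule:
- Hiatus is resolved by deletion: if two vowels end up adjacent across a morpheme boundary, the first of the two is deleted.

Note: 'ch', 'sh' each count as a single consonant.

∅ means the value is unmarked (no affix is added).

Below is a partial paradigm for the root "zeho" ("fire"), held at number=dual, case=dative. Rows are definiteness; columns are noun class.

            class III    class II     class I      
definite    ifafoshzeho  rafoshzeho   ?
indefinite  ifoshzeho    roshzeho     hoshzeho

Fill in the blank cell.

number = dual: zero marking, form stays zeho.
Attach case dative osh- → oshzeho.
Attach definiteness definite af- (before vowel 'o') → afoshzeho.
Attach noun class class I hi- → hiafoshzeho.
Apply vowel deletion: hiafoshzeho → hafoshzeho.

hafoshzeho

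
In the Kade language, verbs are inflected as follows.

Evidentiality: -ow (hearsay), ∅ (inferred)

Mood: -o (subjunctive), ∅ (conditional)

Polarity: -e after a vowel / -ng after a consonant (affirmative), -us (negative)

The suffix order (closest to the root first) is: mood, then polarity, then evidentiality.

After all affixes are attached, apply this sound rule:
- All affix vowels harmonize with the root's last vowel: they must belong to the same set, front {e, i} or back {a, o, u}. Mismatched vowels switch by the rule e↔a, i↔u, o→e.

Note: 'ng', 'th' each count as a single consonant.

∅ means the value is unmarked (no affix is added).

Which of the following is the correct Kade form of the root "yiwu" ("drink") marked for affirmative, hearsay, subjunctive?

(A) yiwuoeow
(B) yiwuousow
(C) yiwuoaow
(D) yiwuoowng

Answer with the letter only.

C

Attach mood subjunctive -o → yiwuo.
Attach polarity affirmative -e (after vowel 'o') → yiwuoe.
Attach evidentiality hearsay -ow → yiwuoeow.
Apply vowel harmony: yiwuoeow → yiwuoaow.
So the correct form is yiwuoaow, option (C).
(B) yiwuousow is wrong: it uses negative instead of affirmative for polarity.
(D) yiwuoowng is wrong: it has the affixes in the wrong order.
(A) yiwuoeow is wrong: it fails to apply the sound rule(s).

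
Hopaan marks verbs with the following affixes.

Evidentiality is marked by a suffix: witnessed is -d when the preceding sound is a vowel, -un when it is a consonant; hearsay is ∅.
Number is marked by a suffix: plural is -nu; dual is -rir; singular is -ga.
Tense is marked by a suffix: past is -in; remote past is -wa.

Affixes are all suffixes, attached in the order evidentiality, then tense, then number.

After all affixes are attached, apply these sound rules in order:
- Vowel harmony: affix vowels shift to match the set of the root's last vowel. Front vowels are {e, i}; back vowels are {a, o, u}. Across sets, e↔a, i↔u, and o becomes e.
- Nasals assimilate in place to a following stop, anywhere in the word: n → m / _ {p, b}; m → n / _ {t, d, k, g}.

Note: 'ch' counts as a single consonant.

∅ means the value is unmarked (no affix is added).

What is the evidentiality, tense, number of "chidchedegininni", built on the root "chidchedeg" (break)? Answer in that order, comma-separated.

witnessed, past, plural

Segment: chidchedeg-un-in-nu.
evidentiality: -d/un → witnessed.
tense: -in → past.
number: -nu → plural.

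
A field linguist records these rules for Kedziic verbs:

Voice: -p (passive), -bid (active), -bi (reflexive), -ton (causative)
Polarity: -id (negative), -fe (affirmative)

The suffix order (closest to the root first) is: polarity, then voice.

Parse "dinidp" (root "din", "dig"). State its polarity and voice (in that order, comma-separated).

negative, passive

Segment: din-id-p.
polarity: -id → negative.
voice: -p → passive.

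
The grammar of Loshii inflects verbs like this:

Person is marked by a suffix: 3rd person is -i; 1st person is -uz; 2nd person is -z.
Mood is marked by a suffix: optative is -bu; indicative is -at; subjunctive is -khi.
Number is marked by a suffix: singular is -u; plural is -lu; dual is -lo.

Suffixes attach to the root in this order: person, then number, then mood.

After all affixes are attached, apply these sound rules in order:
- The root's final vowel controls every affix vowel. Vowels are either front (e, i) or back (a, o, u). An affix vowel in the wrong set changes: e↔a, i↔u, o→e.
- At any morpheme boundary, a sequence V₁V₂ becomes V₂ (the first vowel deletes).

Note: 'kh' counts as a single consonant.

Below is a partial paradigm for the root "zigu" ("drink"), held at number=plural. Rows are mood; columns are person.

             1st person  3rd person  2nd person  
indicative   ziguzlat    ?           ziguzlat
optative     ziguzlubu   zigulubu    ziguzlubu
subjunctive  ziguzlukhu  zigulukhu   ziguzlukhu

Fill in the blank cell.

Attach person 3rd person -i → zigui.
Attach number plural -lu → ziguilu.
Attach mood indicative -at → ziguiluat.
Apply vowel harmony: ziguiluat → ziguuluat.
Apply vowel deletion: ziguuluat → zigulat.

zigulat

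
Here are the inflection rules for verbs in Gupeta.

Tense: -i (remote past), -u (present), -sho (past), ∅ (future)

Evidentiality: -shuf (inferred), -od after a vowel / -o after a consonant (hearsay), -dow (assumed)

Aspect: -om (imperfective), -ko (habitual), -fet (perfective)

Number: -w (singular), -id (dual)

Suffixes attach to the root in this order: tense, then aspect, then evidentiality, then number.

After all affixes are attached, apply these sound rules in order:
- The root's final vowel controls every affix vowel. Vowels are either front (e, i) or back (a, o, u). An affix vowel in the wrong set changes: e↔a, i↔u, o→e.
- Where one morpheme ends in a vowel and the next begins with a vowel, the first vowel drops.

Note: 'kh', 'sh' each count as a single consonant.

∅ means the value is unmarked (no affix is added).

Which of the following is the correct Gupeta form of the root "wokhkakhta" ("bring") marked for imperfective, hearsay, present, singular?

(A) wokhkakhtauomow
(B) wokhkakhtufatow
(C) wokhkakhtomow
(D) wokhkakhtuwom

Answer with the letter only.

Attach tense present -u → wokhkakhtau.
Attach aspect imperfective -om → wokhkakhtauom.
Attach evidentiality hearsay -o (after consonant 'm') → wokhkakhtauomo.
Attach number singular -w → wokhkakhtauomow.
Vowel harmony: no change.
Apply vowel deletion: wokhkakhtauomow → wokhkakhtomow.
So the correct form is wokhkakhtomow, option (C).
(A) wokhkakhtauomow is wrong: it fails to apply the sound rule(s).
(D) wokhkakhtuwom is wrong: it has the affixes in the wrong order.
(B) wokhkakhtufatow is wrong: it uses perfective instead of imperfective for aspect.

C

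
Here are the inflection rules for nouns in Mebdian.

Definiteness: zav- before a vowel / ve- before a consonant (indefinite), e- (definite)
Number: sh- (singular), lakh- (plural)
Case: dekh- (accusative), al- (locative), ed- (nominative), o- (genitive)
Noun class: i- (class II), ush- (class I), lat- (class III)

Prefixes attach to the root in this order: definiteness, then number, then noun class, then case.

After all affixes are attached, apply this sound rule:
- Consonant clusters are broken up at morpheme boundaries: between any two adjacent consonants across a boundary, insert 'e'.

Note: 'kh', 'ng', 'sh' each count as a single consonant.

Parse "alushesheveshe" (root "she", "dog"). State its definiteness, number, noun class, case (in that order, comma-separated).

indefinite, singular, class I, locative

Segment: al-ush-sh-ve-she.
definiteness: zav/ve- → indefinite.
number: sh- → singular.
noun class: ush- → class I.
case: al- → locative.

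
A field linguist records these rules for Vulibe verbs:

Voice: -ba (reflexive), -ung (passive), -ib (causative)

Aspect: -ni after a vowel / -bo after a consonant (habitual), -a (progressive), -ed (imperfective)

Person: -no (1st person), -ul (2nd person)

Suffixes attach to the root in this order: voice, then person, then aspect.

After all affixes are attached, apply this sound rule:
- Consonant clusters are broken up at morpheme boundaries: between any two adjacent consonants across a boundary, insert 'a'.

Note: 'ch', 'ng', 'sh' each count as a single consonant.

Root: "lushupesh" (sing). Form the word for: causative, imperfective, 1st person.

Attach voice causative -ib → lushupeshib.
Attach person 1st person -no → lushupeshibno.
Attach aspect imperfective -ed → lushupeshibnoed.
Apply epenthesis: lushupeshibnoed → lushupeshibanoed.

lushupeshibanoed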